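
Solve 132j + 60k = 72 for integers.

Step 1: Check solvability.
gcd(132, 60) = 12
Since 12 divides 72, solutions exist.

Step 2: Apply extended Euclidean algorithm to find gcd.
We find integers such that 132*x0 + 60*y0 = 12

Step 3: Scale the particular solution.
Multiply by 72/12 = 6:
j = 6, k = -12

Step 4: Verify.
132*(6) + 60*(-12) = 72 = 72 ✓

j = 6, k = -12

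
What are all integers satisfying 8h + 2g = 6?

Step 1: Compute gcd(8, 2) = 2.
Since 2 divides 6, solutions exist.

Step 2: Find a particular solution using extended Euclidean algorithm.
We get h₀ = 0, g₀ = 3.
Check: 8*0 + 2*3 = 6 = 6 ✓

Step 3: Write the general solution.
h = 0 + (2/2)t = 0 + 1t
g = 3 - (8/2)t = 3 - 4t
for any integer t.

h = 0 + 1t, g = 3 - 4t for integer t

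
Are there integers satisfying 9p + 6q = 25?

Step 1: Compute gcd(9, 6).
gcd(9, 6) = 3

Step 2: Check divisibility.
Does 3 divide 25? 25 = 3 x 8 + 1, so no.

By the theorem on linear Diophantine equations, 9p + 6q = 25 has integer solutions if and only if gcd(9, 6) divides 25. Since 3 does not divide 25, no solutions exist.

No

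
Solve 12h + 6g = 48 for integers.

Step 1: Check solvability.
gcd(12, 6) = 6
Since 6 divides 48, solutions exist.

Step 2: Apply extended Euclidean algorithm to find gcd.
We find integers such that 12*x0 + 6*y0 = 6

Step 3: Scale the particular solution.
Multiply by 48/6 = 8:
h = 0, g = 8

Step 4: Verify.
12*(0) + 6*(8) = 48 = 48 ✓

h = 0, g = 8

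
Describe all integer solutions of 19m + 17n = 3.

Step 1: Compute gcd(19, 17) = 1.
Since 1 divides 3, solutions exist.

Step 2: Find a particular solution using extended Euclidean algorithm.
We get m₀ = -24, n₀ = 27.
Check: 19*-24 + 17*27 = 3 = 3 ✓

Step 3: Write the general solution.
m = -24 + (17/1)t = -24 + 17t
n = 27 - (19/1)t = 27 - 19t
for any integer t.

m = -24 + 17t, n = 27 - 19t for integer t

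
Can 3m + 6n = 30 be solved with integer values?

Step 1: Compute gcd(3, 6).
gcd(3, 6) = 3

Step 2: Check divisibility.
Does 3 divide 30? 30 = 3 x 10, so yes.

By the theorem on linear Diophantine equations, 3m + 6n = 30 has integer solutions if and only if gcd(3, 6) divides 30. Since 3 | 30, solutions exist.

Yes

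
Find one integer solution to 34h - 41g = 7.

Step 1: Check solvability.
gcd(34, 41) = 1
Since 1 divides 7, solutions exist.

Step 2: Apply extended Euclidean algorithm to find gcd.
We find integers such that 34*x0 + 41*y0 = 1

Step 3: Scale the particular solution.
Multiply by 7/1 = 7:
h = -42, g = -35

Step 4: Verify.
34*(-42) - 41*(-35) = 7 = 7 ✓

h = -42, g = -35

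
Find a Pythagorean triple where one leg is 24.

We need the other leg and hypotenuse such that 24² + x² = c².
Take x = 143, c = 145: 24² + 143² = 576 + 20449 = 21025 = 145² ✓
Triple: (143, 24, 145)

(143, 24, 145)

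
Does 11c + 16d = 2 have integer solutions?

Step 1: Compute gcd(11, 16).
gcd(11, 16) = 1

Step 2: Check divisibility.
Does 1 divide 2? 2 = 1 x 2, so yes.

By the theorem on linear Diophantine equations, 11c + 16d = 2 has integer solutions if and only if gcd(11, 16) divides 2. Since 1 | 2, solutions exist.

Yes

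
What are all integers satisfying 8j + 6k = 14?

Step 1: Compute gcd(8, 6) = 2.
Since 2 divides 14, solutions exist.

Step 2: Find a particular solution using extended Euclidean algorithm.
We get j₀ = 7, k₀ = -7.
Check: 8*7 + 6*-7 = 14 = 14 ✓

Step 3: Write the general solution.
j = 7 + (6/2)t = 7 + 3t
k = -7 - (8/2)t = -7 - 4t
for any integer t.

j = 7 + 3t, k = -7 - 4t for integer t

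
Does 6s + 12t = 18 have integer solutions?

Step 1: Compute gcd(6, 12).
gcd(6, 12) = 6

Step 2: Check divisibility.
Does 6 divide 18? 18 = 6 x 3, so yes.

By the theorem on linear Diophantine equations, 6s + 12t = 18 has integer solutions if and only if gcd(6, 12) divides 18. Since 6 | 18, solutions exist.

Yes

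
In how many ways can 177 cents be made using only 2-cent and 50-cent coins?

We need non-negative integers (x, y) with 2x + 50y = 177.
For each x from 0 to 88, check if (177 - 2x) is a non-negative multiple of 50.
Solutions (x, y): none
Count: 0

0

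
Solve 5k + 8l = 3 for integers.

Step 1: Check solvability.
gcd(5, 8) = 1
Since 1 divides 3, solutions exist.

Step 2: Apply extended Euclidean algorithm to find gcd.
We find integers such that 5*x0 + 8*y0 = 1

Step 3: Scale the particular solution.
Multiply by 3/1 = 3:
k = -9, l = 6

Step 4: Verify.
5*(-9) + 8*(6) = 3 = 3 ✓

k = -9, l = 6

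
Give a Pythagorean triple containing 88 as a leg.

We need the other leg and hypotenuse such that 88² + x² = c².
Take x = 105, c = 137: 88² + 105² = 7744 + 11025 = 18769 = 137² ✓
Triple: (105, 88, 137)

(105, 88, 137)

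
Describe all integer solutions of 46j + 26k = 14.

Step 1: Compute gcd(46, 26) = 2.
Since 2 divides 14, solutions exist.

Step 2: Find a particular solution using extended Euclidean algorithm.
We get j₀ = 28, k₀ = -49.
Check: 46*28 + 26*-49 = 14 = 14 ✓

Step 3: Write the general solution.
j = 28 + (26/2)t = 28 + 13t
k = -49 - (46/2)t = -49 - 23t
for any integer t.

j = 28 + 13t, k = -49 - 23t for integer t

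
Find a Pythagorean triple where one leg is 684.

We need the other leg and hypotenuse such that 684² + x² = c².
Take x = 37, c = 685: 684² + 37² = 467856 + 1369 = 469225 = 685² ✓
Triple: (37, 684, 685)

(37, 684, 685)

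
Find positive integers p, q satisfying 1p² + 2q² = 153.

Try small values of p and check whether (153 - 1p²)/2 is a perfect square.
p = 5: 1·5² = 25, so 2q² = 153 - 25 = 128, giving q² = 64, q = 8.
Check: 1·5² + 2·8² = 25 + 128 = 153 ✓

p = 5, q = 8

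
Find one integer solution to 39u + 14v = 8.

Step 1: Check solvability.
gcd(39, 14) = 1
Since 1 divides 8, solutions exist.

Step 2: Apply extended Euclidean algorithm to find gcd.
We find integers such that 39*x0 + 14*y0 = 1

Step 3: Scale the particular solution.
Multiply by 8/1 = 8:
u = -40, v = 112

Step 4: Verify.
39*(-40) + 14*(112) = 8 = 8 ✓

u = -40, v = 112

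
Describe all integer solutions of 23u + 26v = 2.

Step 1: Compute gcd(23, 26) = 1.
Since 1 divides 2, solutions exist.

Step 2: Find a particular solution using extended Euclidean algorithm.
We get u₀ = -18, v₀ = 16.
Check: 23*-18 + 26*16 = 2 = 2 ✓

Step 3: Write the general solution.
u = -18 + (26/1)t = -18 + 26t
v = 16 - (23/1)t = 16 - 23t
for any integer t.

u = -18 + 26t, v = 16 - 23t for integer t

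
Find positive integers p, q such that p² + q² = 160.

Search for p with 160 - p² a perfect square.
p = 4: 160 - 4² = 160 - 16 = 144 = 12² ✓
So p = 4, q = 12.

p = 4, q = 12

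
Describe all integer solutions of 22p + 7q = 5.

Step 1: Compute gcd(22, 7) = 1.
Since 1 divides 5, solutions exist.

Step 2: Find a particular solution using extended Euclidean algorithm.
We get p₀ = 5, q₀ = -15.
Check: 22*5 + 7*-15 = 5 = 5 ✓

Step 3: Write the general solution.
p = 5 + (7/1)t = 5 + 7t
q = -15 - (22/1)t = -15 - 22t
for any integer t.

p = 5 + 7t, q = -15 - 22t for integer t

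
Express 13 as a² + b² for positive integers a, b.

We need to find integers a, b > 0 such that a² + b² = 13.
Trying a = 2: b² = 13 - 2² = 13 - 4 = 9
b = 3
Check: 2² + 3² = 4 + 9 = 13 ✓

13 = 2² + 3²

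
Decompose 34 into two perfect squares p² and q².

We need to find integers p, q > 0 such that p² + q² = 34.
Trying p = 3: q² = 34 - 3² = 34 - 9 = 25
q = 5
Check: 3² + 5² = 9 + 25 = 34 ✓

34 = 3² + 5²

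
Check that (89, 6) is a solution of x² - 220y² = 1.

Compute x² = 89² = 7921
Compute 220y² = 220·6² = 220·36 = 7920
x² - 220y² = 7921 - 7920 = 1
Since this equals 1, (89, 6) is a solution.

Yes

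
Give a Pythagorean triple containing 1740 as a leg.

We need the other leg and hypotenuse such that 1740² + x² = c².
Take x = 1232, c = 2132: 1740² + 1232² = 3027600 + 1517824 = 4545424 = 2132² ✓
Triple: (1740, 1232, 2132)

(1740, 1232, 2132)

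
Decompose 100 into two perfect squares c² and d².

We need to find integers c, d > 0 such that c² + d² = 100.
Trying c = 6: d² = 100 - 6² = 100 - 36 = 64
d = 8
Check: 6² + 8² = 36 + 64 = 100 ✓

100 = 6² + 8²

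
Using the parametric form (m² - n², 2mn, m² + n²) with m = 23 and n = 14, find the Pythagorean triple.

a = m² - n² = 23² - 14² = 529 - 196 = 333
b = 2mn = 2·23·14 = 644
c = m² + n² = 529 + 196 = 725
Verify: 333² + 644² = 110889 + 414736 = 525625 = 725² ✓

(333, 644, 725)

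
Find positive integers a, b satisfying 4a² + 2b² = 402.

Try small values of a and check whether (402 - 4a²)/2 is a perfect square.
a = 10: 4·10² = 400, so 2b² = 402 - 400 = 2, giving b² = 1, b = 1.
Check: 4·10² + 2·1² = 400 + 2 = 402 ✓

a = 10, b = 1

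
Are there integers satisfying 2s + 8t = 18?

Step 1: Compute gcd(2, 8).
gcd(2, 8) = 2

Step 2: Check divisibility.
Does 2 divide 18? 18 = 2 x 9, so yes.

By the theorem on linear Diophantine equations, 2s + 8t = 18 has integer solutions if and only if gcd(2, 8) divides 18. Since 2 | 18, solutions exist.

Yes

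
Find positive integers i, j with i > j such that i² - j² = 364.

Factor: i² - j² = (i+j)(i-j) = 364.
We need two factors of 364 with the same parity.
Use i+j = 182 and i-j = 2 (product 182·2 = 364).
Adding: 2i = 184, so i = 92.
Subtracting: 2j = 180, so j = 90.
Check: 92² - 90² = 8464 - 8100 = 364 ✓

i = 92, j = 90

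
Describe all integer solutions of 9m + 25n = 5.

Step 1: Compute gcd(9, 25) = 1.
Since 1 divides 5, solutions exist.

Step 2: Find a particular solution using extended Euclidean algorithm.
We get m₀ = -55, n₀ = 20.
Check: 9*-55 + 25*20 = 5 = 5 ✓

Step 3: Write the general solution.
m = -55 + (25/1)t = -55 + 25t
n = 20 - (9/1)t = 20 - 9t
for any integer t.

m = -55 + 25t, n = 20 - 9t for integer t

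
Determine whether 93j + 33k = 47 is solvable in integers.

Step 1: Compute gcd(93, 33).
gcd(93, 33) = 3

Step 2: Check divisibility.
Does 3 divide 47? 47 = 3 x 15 + 2, so no.

By the theorem on linear Diophantine equations, 93j + 33k = 47 has integer solutions if and only if gcd(93, 33) divides 47. Since 3 does not divide 47, no solutions exist.

No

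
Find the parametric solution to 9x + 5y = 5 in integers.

Step 1: Compute gcd(9, 5) = 1.
Since 1 divides 5, solutions exist.

Step 2: Find a particular solution using extended Euclidean algorithm.
We get x₀ = -5, y₀ = 10.
Check: 9*-5 + 5*10 = 5 = 5 ✓

Step 3: Write the general solution.
x = -5 + (5/1)t = -5 + 5t
y = 10 - (9/1)t = 10 - 9t
for any integer t.

x = -5 + 5t, y = 10 - 9t for integer t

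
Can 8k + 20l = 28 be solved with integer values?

Step 1: Compute gcd(8, 20).
gcd(8, 20) = 4

Step 2: Check divisibility.
Does 4 divide 28? 28 = 4 x 7, so yes.

By the theorem on linear Diophantine equations, 8k + 20l = 28 has integer solutions if and only if gcd(8, 20) divides 28. Since 4 | 28, solutions exist.

Yes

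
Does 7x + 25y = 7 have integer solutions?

Step 1: Compute gcd(7, 25).
gcd(7, 25) = 1

Step 2: Check divisibility.
Does 1 divide 7? 7 = 1 x 7, so yes.

By the theorem on linear Diophantine equations, 7x + 25y = 7 has integer solutions if and only if gcd(7, 25) divides 7. Since 1 | 7, solutions exist.

Yes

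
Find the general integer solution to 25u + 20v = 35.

Step 1: Compute gcd(25, 20) = 5.
Since 5 divides 35, solutions exist.

Step 2: Find a particular solution using extended Euclidean algorithm.
We get u₀ = 7, v₀ = -7.
Check: 25*7 + 20*-7 = 35 = 35 ✓

Step 3: Write the general solution.
u = 7 + (20/5)t = 7 + 4t
v = -7 - (25/5)t = -7 - 5t
for any integer t.

u = 7 + 4t, v = -7 - 5t for integer t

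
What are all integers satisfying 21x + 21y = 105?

Step 1: Compute gcd(21, 21) = 21.
Since 21 divides 105, solutions exist.

Step 2: Find a particular solution using extended Euclidean algorithm.
We get x₀ = 0, y₀ = 5.
Check: 21*0 + 21*5 = 105 = 105 ✓

Step 3: Write the general solution.
x = 0 + (21/21)t = 0 + 1t
y = 5 - (21/21)t = 5 - 1t
for any integer t.

x = 0 + 1t, y = 5 - 1t for integer t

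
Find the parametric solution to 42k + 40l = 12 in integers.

Step 1: Compute gcd(42, 40) = 2.
Since 2 divides 12, solutions exist.

Step 2: Find a particular solution using extended Euclidean algorithm.
We get k₀ = 6, l₀ = -6.
Check: 42*6 + 40*-6 = 12 = 12 ✓

Step 3: Write the general solution.
k = 6 + (40/2)t = 6 + 20t
l = -6 - (42/2)t = -6 - 21t
for any integer t.

k = 6 + 20t, l = -6 - 21t for integer t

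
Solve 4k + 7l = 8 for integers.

Step 1: Check solvability.
gcd(4, 7) = 1
Since 1 divides 8, solutions exist.

Step 2: Apply extended Euclidean algorithm to find gcd.
We find integers such that 4*x0 + 7*y0 = 1

Step 3: Scale the particular solution.
Multiply by 8/1 = 8:
k = 16, l = -8

Step 4: Verify.
4*(16) + 7*(-8) = 8 = 8 ✓

k = 16, l = -8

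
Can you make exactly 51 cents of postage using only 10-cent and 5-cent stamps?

We need non-negative x, y with 10x + 5y = 51.
gcd(10, 5) = 5, and 5 does not divide 51.
No integer solutions exist, so certainly no non-negative ones.

No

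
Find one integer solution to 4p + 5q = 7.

Step 1: Check solvability.
gcd(4, 5) = 1
Since 1 divides 7, solutions exist.

Step 2: Apply extended Euclidean algorithm to find gcd.
We find integers such that 4*x0 + 5*y0 = 1

Step 3: Scale the particular solution.
Multiply by 7/1 = 7:
p = -7, q = 7

Step 4: Verify.
4*(-7) + 5*(7) = 7 = 7 ✓

p = -7, q = 7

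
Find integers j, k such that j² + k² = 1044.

We need to find integers j, k > 0 such that j² + k² = 1044.
Trying j = 12: k² = 1044 - 12² = 1044 - 144 = 900
k = 30
Check: 12² + 30² = 144 + 900 = 1044 ✓

1044 = 12² + 30²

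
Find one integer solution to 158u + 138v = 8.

Step 1: Check solvability.
gcd(158, 138) = 2
Since 2 divides 8, solutions exist.

Step 2: Apply extended Euclidean algorithm to find gcd.
We find integers such that 158*x0 + 138*y0 = 2

Step 3: Scale the particular solution.
Multiply by 8/2 = 4:
u = 28, v = -32

Step 4: Verify.
158*(28) + 138*(-32) = 8 = 8 ✓

u = 28, v = -32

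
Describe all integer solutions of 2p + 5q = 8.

Step 1: Compute gcd(2, 5) = 1.
Since 1 divides 8, solutions exist.

Step 2: Find a particular solution using extended Euclidean algorithm.
We get p₀ = -16, q₀ = 8.
Check: 2*-16 + 5*8 = 8 = 8 ✓

Step 3: Write the general solution.
p = -16 + (5/1)t = -16 + 5t
q = 8 - (2/1)t = 8 - 2t
for any integer t.

p = -16 + 5t, q = 8 - 2t for integer t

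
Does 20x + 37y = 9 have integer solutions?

Step 1: Compute gcd(20, 37).
gcd(20, 37) = 1

Step 2: Check divisibility.
Does 1 divide 9? 9 = 1 x 9, so yes.

By the theorem on linear Diophantine equations, 20x + 37y = 9 has integer solutions if and only if gcd(20, 37) divides 9. Since 1 | 9, solutions exist.

Yes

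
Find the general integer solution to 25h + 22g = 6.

Step 1: Compute gcd(25, 22) = 1.
Since 1 divides 6, solutions exist.

Step 2: Find a particular solution using extended Euclidean algorithm.
We get h₀ = -42, g₀ = 48.
Check: 25*-42 + 22*48 = 6 = 6 ✓

Step 3: Write the general solution.
h = -42 + (22/1)t = -42 + 22t
g = 48 - (25/1)t = 48 - 25t
for any integer t.

h = -42 + 22t, g = 48 - 25t for integer t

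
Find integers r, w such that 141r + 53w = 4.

Step 1: Check solvability.
gcd(141, 53) = 1
Since 1 divides 4, solutions exist.

Step 2: Apply extended Euclidean algorithm to find gcd.
We find integers such that 141*x0 + 53*y0 = 1

Step 3: Scale the particular solution.
Multiply by 4/1 = 4:
r = -12, w = 32

Step 4: Verify.
141*(-12) + 53*(32) = 4 = 4 ✓

r = -12, w = 32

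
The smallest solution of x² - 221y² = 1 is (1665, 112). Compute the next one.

Solutions to x² - Dy² = 1 are generated by powers of (x₀ + y₀√D).
The next solution satisfies x₁ + y₁√221 = (x₀ + y₀√221)², giving:
x₁ = x₀² + 221y₀² = 1665² + 221·112² = 2772225 + 2772224 = 5544449
y₁ = 2x₀y₀ = 2·1665·112 = 372960

Verify: 5544449² - 221·372960² = 30740914713601 - 30740914713600 = 1 ✓

x = 5544449, y = 372960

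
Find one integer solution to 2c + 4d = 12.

Step 1: Check solvability.
gcd(2, 4) = 2
Since 2 divides 12, solutions exist.

Step 2: Apply extended Euclidean algorithm to find gcd.
We find integers such that 2*x0 + 4*y0 = 2

Step 3: Scale the particular solution.
Multiply by 12/2 = 6:
c = 6, d = 0

Step 4: Verify.
2*(6) + 4*(0) = 12 = 12 ✓

c = 6, d = 0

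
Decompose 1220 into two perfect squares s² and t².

We need to find integers s, t > 0 such that s² + t² = 1220.
Trying s = 8: t² = 1220 - 8² = 1220 - 64 = 1156
t = 34
Check: 8² + 34² = 64 + 1156 = 1220 ✓

1220 = 8² + 34²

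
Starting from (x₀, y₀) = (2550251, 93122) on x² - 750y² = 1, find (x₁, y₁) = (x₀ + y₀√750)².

Solutions to x² - Dy² = 1 are generated by powers of (x₀ + y₀√D).
The next solution satisfies x₁ + y₁√750 = (x₀ + y₀√750)², giving:
x₁ = x₀² + 750y₀² = 2550251² + 750·93122² = 6503780163001 + 6503780163000 = 13007560326001
y₁ = 2x₀y₀ = 2·2550251·93122 = 474968947244

Verify: 13007560326001² - 750·474968947244² = 169196625634555241396652001 - 169196625634555241396652000 = 1 ✓

x = 13007560326001, y = 474968947244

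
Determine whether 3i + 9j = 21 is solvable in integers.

Step 1: Compute gcd(3, 9).
gcd(3, 9) = 3

Step 2: Check divisibility.
Does 3 divide 21? 21 = 3 x 7, so yes.

By the theorem on linear Diophantine equations, 3i + 9j = 21 has integer solutions if and only if gcd(3, 9) divides 21. Since 3 | 21, solutions exist.

Yes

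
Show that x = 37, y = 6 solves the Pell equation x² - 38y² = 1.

Compute x² = 37² = 1369
Compute 38y² = 38·6² = 38·36 = 1368
x² - 38y² = 1369 - 1368 = 1
Since this equals 1, (37, 6) is a solution.

Yes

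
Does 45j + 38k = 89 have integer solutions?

Step 1: Compute gcd(45, 38).
gcd(45, 38) = 1

Step 2: Check divisibility.
Does 1 divide 89? 89 = 1 x 89, so yes.

By the theorem on linear Diophantine equations, 45j + 38k = 89 has integer solutions if and only if gcd(45, 38) divides 89. Since 1 | 89, solutions exist.

Yes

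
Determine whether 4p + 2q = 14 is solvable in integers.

Step 1: Compute gcd(4, 2).
gcd(4, 2) = 2

Step 2: Check divisibility.
Does 2 divide 14? 14 = 2 x 7, so yes.

By the theorem on linear Diophantine equations, 4p + 2q = 14 has integer solutions if and only if gcd(4, 2) divides 14. Since 2 | 14, solutions exist.

Yes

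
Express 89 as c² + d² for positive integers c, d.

We need to find integers c, d > 0 such that c² + d² = 89.
Trying c = 5: d² = 89 - 5² = 89 - 25 = 64
d = 8
Check: 5² + 8² = 25 + 64 = 89 ✓

89 = 5² + 8²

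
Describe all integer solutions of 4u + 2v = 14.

Step 1: Compute gcd(4, 2) = 2.
Since 2 divides 14, solutions exist.

Step 2: Find a particular solution using extended Euclidean algorithm.
We get u₀ = 0, v₀ = 7.
Check: 4*0 + 2*7 = 14 = 14 ✓

Step 3: Write the general solution.
u = 0 + (2/2)t = 0 + 1t
v = 7 - (4/2)t = 7 - 2t
for any integer t.

u = 0 + 1t, v = 7 - 2t for integer t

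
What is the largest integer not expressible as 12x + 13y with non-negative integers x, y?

For two coprime denominations a and b, the Frobenius number (largest value not representable as a non-negative combination) is ab - a - b.
Here gcd(12, 13) = 1, so they are coprime.
F(12, 13) = 12·13 - 12 - 13 = 156 - 25 = 131

131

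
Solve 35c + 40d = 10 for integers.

Step 1: Check solvability.
gcd(35, 40) = 5
Since 5 divides 10, solutions exist.

Step 2: Apply extended Euclidean algorithm to find gcd.
We find integers such that 35*x0 + 40*y0 = 5

Step 3: Scale the particular solution.
Multiply by 10/5 = 2:
c = -2, d = 2

Step 4: Verify.
35*(-2) + 40*(2) = 10 = 10 ✓

c = -2, d = 2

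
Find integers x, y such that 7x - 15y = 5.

Step 1: Check solvability.
gcd(7, 15) = 1
Since 1 divides 5, solutions exist.

Step 2: Apply extended Euclidean algorithm to find gcd.
We find integers such that 7*x0 + 15*y0 = 1

Step 3: Scale the particular solution.
Multiply by 5/1 = 5:
x = -10, y = -5

Step 4: Verify.
7*(-10) - 15*(-5) = 5 = 5 ✓

x = -10, y = -5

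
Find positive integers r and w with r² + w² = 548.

We need to find integers r, w > 0 such that r² + w² = 548.
Trying r = 8: w² = 548 - 8² = 548 - 64 = 484
w = 22
Check: 8² + 22² = 64 + 484 = 548 ✓

548 = 8² + 22²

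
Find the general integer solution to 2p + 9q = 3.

Step 1: Compute gcd(2, 9) = 1.
Since 1 divides 3, solutions exist.

Step 2: Find a particular solution using extended Euclidean algorithm.
We get p₀ = -12, q₀ = 3.
Check: 2*-12 + 9*3 = 3 = 3 ✓

Step 3: Write the general solution.
p = -12 + (9/1)t = -12 + 9t
q = 3 - (2/1)t = 3 - 2t
for any integer t.

p = -12 + 9t, q = 3 - 2t for integer t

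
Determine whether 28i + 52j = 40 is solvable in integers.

Step 1: Compute gcd(28, 52).
gcd(28, 52) = 4

Step 2: Check divisibility.
Does 4 divide 40? 40 = 4 x 10, so yes.

By the theorem on linear Diophantine equations, 28i + 52j = 40 has integer solutions if and only if gcd(28, 52) divides 40. Since 4 | 40, solutions exist.

Yes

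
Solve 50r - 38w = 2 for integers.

Step 1: Check solvability.
gcd(50, 38) = 2
Since 2 divides 2, solutions exist.

Step 2: Apply extended Euclidean algorithm to find gcd.
We find integers such that 50*x0 + 38*y0 = 2

Step 3: Scale the particular solution.
Multiply by 2/2 = 1:
r = -3, w = -4

Step 4: Verify.
50*(-3) - 38*(-4) = 2 = 2 ✓

r = -3, w = -4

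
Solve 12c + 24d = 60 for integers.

Step 1: Check solvability.
gcd(12, 24) = 12
Since 12 divides 60, solutions exist.

Step 2: Apply extended Euclidean algorithm to find gcd.
We find integers such that 12*x0 + 24*y0 = 12

Step 3: Scale the particular solution.
Multiply by 60/12 = 5:
c = 5, d = 0

Step 4: Verify.
12*(5) + 24*(0) = 60 = 60 ✓

c = 5, d = 0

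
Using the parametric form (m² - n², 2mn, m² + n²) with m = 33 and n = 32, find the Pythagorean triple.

a = m² - n² = 1089 - 1024 = 65
b = 2mn = 2·33·32 = 2112
c = m² + n² = 1089 + 1024 = 2113
Verify: 65² + 2112² = 4225 + 4460544 = 4464769 = 2113² ✓

(65, 2112, 2113)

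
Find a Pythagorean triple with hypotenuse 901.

We need a² + b² = 901² = 811801.
Trying: 451² + 780² = 203401 + 608400 = 811801 ✓

(451, 780, 901)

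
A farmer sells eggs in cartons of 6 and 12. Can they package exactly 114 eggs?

We need non-negative a, b with 6a + 12b = 114.
gcd(6, 12) = 6 divides 114.
Try a = 1: 12b = 114 - 6 = 108, so b = 9.
One way: 1 cartons of 6 and 9 cartons of 12.

Yes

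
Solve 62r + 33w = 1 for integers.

Step 1: Check solvability.
gcd(62, 33) = 1
Since 1 divides 1, solutions exist.

Step 2: Apply extended Euclidean algorithm to find gcd.
We find integers such that 62*x0 + 33*y0 = 1

Step 3: Scale the particular solution.
Multiply by 1/1 = 1:
r = 8, w = -15

Step 4: Verify.
62*(8) + 33*(-15) = 1 = 1 ✓

r = 8, w = -15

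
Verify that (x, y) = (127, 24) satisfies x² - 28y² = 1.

Compute x² = 127² = 16129
Compute 28y² = 28·24² = 28·576 = 16128
x² - 28y² = 16129 - 16128 = 1
Since this equals 1, (127, 24) is a solution.

Yes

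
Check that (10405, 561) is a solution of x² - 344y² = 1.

Compute x² = 10405² = 108264025
Compute 344y² = 344·561² = 344·314721 = 108264024
x² - 344y² = 108264025 - 108264024 = 1
Since this equals 1, (10405, 561) is a solution.

Yes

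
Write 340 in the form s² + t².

We need to find integers s, t > 0 such that s² + t² = 340.
Trying s = 4: t² = 340 - 4² = 340 - 16 = 324
t = 18
Check: 4² + 18² = 16 + 324 = 340 ✓

340 = 4² + 18²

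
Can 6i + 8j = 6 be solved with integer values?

Step 1: Compute gcd(6, 8).
gcd(6, 8) = 2

Step 2: Check divisibility.
Does 2 divide 6? 6 = 2 x 3, so yes.

By the theorem on linear Diophantine equations, 6i + 8j = 6 has integer solutions if and only if gcd(6, 8) divides 6. Since 2 | 6, solutions exist.

Yes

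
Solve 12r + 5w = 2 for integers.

Step 1: Check solvability.
gcd(12, 5) = 1
Since 1 divides 2, solutions exist.

Step 2: Apply extended Euclidean algorithm to find gcd.
We find integers such that 12*x0 + 5*y0 = 1

Step 3: Scale the particular solution.
Multiply by 2/1 = 2:
r = -4, w = 10

Step 4: Verify.
12*(-4) + 5*(10) = 2 = 2 ✓

r = -4, w = 10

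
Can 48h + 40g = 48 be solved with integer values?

Step 1: Compute gcd(48, 40).
gcd(48, 40) = 8

Step 2: Check divisibility.
Does 8 divide 48? 48 = 8 x 6, so yes.

By the theorem on linear Diophantine equations, 48h + 40g = 48 has integer solutions if and only if gcd(48, 40) divides 48. Since 8 | 48, solutions exist.

Yes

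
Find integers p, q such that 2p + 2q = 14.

Step 1: Check solvability.
gcd(2, 2) = 2
Since 2 divides 14, solutions exist.

Step 2: Apply extended Euclidean algorithm to find gcd.
We find integers such that 2*x0 + 2*y0 = 2

Step 3: Scale the particular solution.
Multiply by 14/2 = 7:
p = 0, q = 7

Step 4: Verify.
2*(0) + 2*(7) = 14 = 14 ✓

p = 0, q = 7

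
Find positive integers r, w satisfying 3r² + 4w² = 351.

Try small values of r and check whether (351 - 3r²)/4 is a perfect square.
r = 3: 3·3² = 27, so 4w² = 351 - 27 = 324, giving w² = 81, w = 9.
Check: 3·3² + 4·9² = 27 + 324 = 351 ✓

r = 3, w = 9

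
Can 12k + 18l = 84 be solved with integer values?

Step 1: Compute gcd(12, 18).
gcd(12, 18) = 6

Step 2: Check divisibility.
Does 6 divide 84? 84 = 6 x 14, so yes.

By the theorem on linear Diophantine equations, 12k + 18l = 84 has integer solutions if and only if gcd(12, 18) divides 84. Since 6 | 84, solutions exist.

Yes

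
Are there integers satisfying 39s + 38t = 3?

Step 1: Compute gcd(39, 38).
gcd(39, 38) = 1

Step 2: Check divisibility.
Does 1 divide 3? 3 = 1 x 3, so yes.

By the theorem on linear Diophantine equations, 39s + 38t = 3 has integer solutions if and only if gcd(39, 38) divides 3. Since 1 | 3, solutions exist.

Yes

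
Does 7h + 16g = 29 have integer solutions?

Step 1: Compute gcd(7, 16).
gcd(7, 16) = 1

Step 2: Check divisibility.
Does 1 divide 29? 29 = 1 x 29, so yes.

By the theorem on linear Diophantine equations, 7h + 16g = 29 has integer solutions if and only if gcd(7, 16) divides 29. Since 1 | 29, solutions exist.

Yes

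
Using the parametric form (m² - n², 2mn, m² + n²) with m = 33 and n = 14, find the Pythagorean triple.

a = m² - n² = 1089 - 196 = 893
b = 2mn = 2·33·14 = 924
c = m² + n² = 1089 + 196 = 1285
Verify: 893² + 924² = 797449 + 853776 = 1651225 = 1285² ✓

(893, 924, 1285)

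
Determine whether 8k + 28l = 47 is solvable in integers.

Step 1: Compute gcd(8, 28).
gcd(8, 28) = 4

Step 2: Check divisibility.
Does 4 divide 47? 47 = 4 x 11 + 3, so no.

By the theorem on linear Diophantine equations, 8k + 28l = 47 has integer solutions if and only if gcd(8, 28) divides 47. Since 4 does not divide 47, no solutions exist.

No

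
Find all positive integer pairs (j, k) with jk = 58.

The positive divisors of 58 are: 1, 2, 29, 58.
Each divisor d gives the pair (d, 58/d):
(1, 58), (2, 29), (29, 2), (58, 1)

(1, 58), (2, 29), (29, 2), (58, 1)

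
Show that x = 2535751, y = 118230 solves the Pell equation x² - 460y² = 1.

Compute x² = 2535751² = 6430033134001
Compute 460y² = 460·118230² = 460·13978332900 = 6430033134000
x² - 460y² = 6430033134001 - 6430033134000 = 1
Since this equals 1, (2535751, 118230) is a solution.

Yes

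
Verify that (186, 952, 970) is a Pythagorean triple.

Compute a² + b² = 186² + 952² = 34596 + 906304 = 940900
Compute c² = 970² = 940900
Since 940900 = 940900, confirmed.

Yes, it is a Pythagorean triple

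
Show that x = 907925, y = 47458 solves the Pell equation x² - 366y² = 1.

Compute x² = 907925² = 824327805625
Compute 366y² = 366·47458² = 366·2252261764 = 824327805624
x² - 366y² = 824327805625 - 824327805624 = 1
Since this equals 1, (907925, 47458) is a solution.

Yes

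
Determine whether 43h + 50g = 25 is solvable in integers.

Step 1: Compute gcd(43, 50).
gcd(43, 50) = 1

Step 2: Check divisibility.
Does 1 divide 25? 25 = 1 x 25, so yes.

By the theorem on linear Diophantine equations, 43h + 50g = 25 has integer solutions if and only if gcd(43, 50) divides 25. Since 1 | 25, solutions exist.

Yes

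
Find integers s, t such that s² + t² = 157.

We need to find integers s, t > 0 such that s² + t² = 157.
Trying s = 6: t² = 157 - 6² = 157 - 36 = 121
t = 11
Check: 6² + 11² = 36 + 121 = 157 ✓

157 = 6² + 11²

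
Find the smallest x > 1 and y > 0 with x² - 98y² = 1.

We seek the smallest positive integers (x, y) with x² - 98y² = 1, i.e., x² = 98y² + 1.
Try successive y values:
y = 1: x² = 98·1² + 1 = 99, not a perfect square
y = 2: x² = 98·2² + 1 = 393, not a perfect square
y = 3: x² = 98·3² + 1 = 883, not a perfect square
... continuing the search (or via continued fractions) ...
y = 10: x² = 98·10² + 1 = 9801, x = 99 ✓

Verify: 99² - 98·10² = 9801 - 9800 = 1 ✓

x = 99, y = 10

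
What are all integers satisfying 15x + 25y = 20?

Step 1: Compute gcd(15, 25) = 5.
Since 5 divides 20, solutions exist.

Step 2: Find a particular solution using extended Euclidean algorithm.
We get x₀ = 8, y₀ = -4.
Check: 15*8 + 25*-4 = 20 = 20 ✓

Step 3: Write the general solution.
x = 8 + (25/5)t = 8 + 5t
y = -4 - (15/5)t = -4 - 3t
for any integer t.

x = 8 + 5t, y = -4 - 3t for integer t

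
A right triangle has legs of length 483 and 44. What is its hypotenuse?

c² = a² + b² = 483² + 44² = 233289 + 1936 = 235225
c = 485

485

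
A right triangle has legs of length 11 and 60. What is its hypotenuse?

c² = a² + b² = 11² + 60² = 121 + 3600 = 3721
c = 61

61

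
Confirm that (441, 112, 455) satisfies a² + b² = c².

Compute a² + b² = 441² + 112² = 194481 + 12544 = 207025
Compute c² = 455² = 207025
Since 207025 = 207025, confirmed.

Yes, it is a Pythagorean triple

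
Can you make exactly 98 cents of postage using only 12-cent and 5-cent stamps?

We need non-negative x, y with 12x + 5y = 98.
gcd(12, 5) = 1 divides 98, so integer solutions exist.
Search for a non-negative one: x = 4 gives 5y = 98 - 48 = 50, so y = 10.
Check: 12·4 + 5·10 = 98 ✓

Yes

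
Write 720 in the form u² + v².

We need to find integers u, v > 0 such that u² + v² = 720.
Trying u = 12: v² = 720 - 12² = 720 - 144 = 576
v = 24
Check: 12² + 24² = 144 + 576 = 720 ✓

720 = 12² + 24²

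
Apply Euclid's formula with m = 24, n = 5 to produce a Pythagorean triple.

a = m² - n² = 24² - 5² = 576 - 25 = 551
b = 2mn = 2·24·5 = 240
c = m² + n² = 576 + 25 = 601
Verify: 551² + 240² = 303601 + 57600 = 361201 = 601² ✓

(551, 240, 601)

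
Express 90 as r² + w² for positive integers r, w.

We need to find integers r, w > 0 such that r² + w² = 90.
Trying r = 3: w² = 90 - 3² = 90 - 9 = 81
w = 9
Check: 3² + 9² = 9 + 81 = 90 ✓

90 = 3² + 9²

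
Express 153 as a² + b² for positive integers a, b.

We need to find integers a, b > 0 such that a² + b² = 153.
Trying a = 3: b² = 153 - 3² = 153 - 9 = 144
b = 12
Check: 3² + 12² = 9 + 144 = 153 ✓

153 = 3² + 12²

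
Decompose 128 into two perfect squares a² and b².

We need to find integers a, b > 0 such that a² + b² = 128.
Trying a = 8: b² = 128 - 8² = 128 - 64 = 64
b = 8
Check: 8² + 8² = 64 + 64 = 128 ✓

128 = 8² + 8²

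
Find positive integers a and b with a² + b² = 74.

We need to find integers a, b > 0 such that a² + b² = 74.
Trying a = 5: b² = 74 - 5² = 74 - 25 = 49
b = 7
Check: 5² + 7² = 25 + 49 = 74 ✓

74 = 5² + 7²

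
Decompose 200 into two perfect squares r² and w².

We need to find integers r, w > 0 such that r² + w² = 200.
Trying r = 2: w² = 200 - 2² = 200 - 4 = 196
w = 14
Check: 2² + 14² = 4 + 196 = 200 ✓

200 = 2² + 14²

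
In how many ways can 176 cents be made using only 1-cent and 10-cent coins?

We need non-negative integers (x, y) with 1x + 10y = 176.
For each x from 0 to 176, check if (176 - 1x) is a non-negative multiple of 10.
Solutions (x, y): (6,17), (16,16), (26,15), (36,14), ...
Count: 18

18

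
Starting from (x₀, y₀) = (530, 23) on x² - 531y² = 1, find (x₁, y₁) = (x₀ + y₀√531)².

Solutions to x² - Dy² = 1 are generated by powers of (x₀ + y₀√D).
The next solution satisfies x₁ + y₁√531 = (x₀ + y₀√531)², giving:
x₁ = x₀² + 531y₀² = 530² + 531·23² = 280900 + 280899 = 561799
y₁ = 2x₀y₀ = 2·530·23 = 24380

Verify: 561799² - 531·24380² = 315618116401 - 315618116400 = 1 ✓

x = 561799, y = 24380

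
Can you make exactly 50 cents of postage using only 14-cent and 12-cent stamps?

We need non-negative x, y with 14x + 12y = 50.
gcd(14, 12) = 2 divides 50, so integer solutions exist.
Search for a non-negative one: x = 1 gives 12y = 50 - 14 = 36, so y = 3.
Check: 14·1 + 12·3 = 50 ✓

Yes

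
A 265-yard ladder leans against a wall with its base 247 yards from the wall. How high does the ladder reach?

The ladder, wall, and ground form a right triangle with hypotenuse 265 and one leg 247.
By the Pythagorean theorem: h² = 265² - 247² = 70225 - 61009 = 9216
h = √9216 = 96 yards

96 yards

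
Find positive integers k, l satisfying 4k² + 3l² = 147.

Try small values of k and check whether (147 - 4k²)/3 is a perfect square.
k = 6: 4·6² = 144, so 3l² = 147 - 144 = 3, giving l² = 1, l = 1.
Check: 4·6² + 3·1² = 144 + 3 = 147 ✓

k = 6, l = 1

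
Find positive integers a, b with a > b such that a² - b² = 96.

Factor: a² - b² = (a+b)(a-b) = 96.
We need two factors of 96 with the same parity.
Use a+b = 48 and a-b = 2 (product 48·2 = 96).
Adding: 2a = 50, so a = 25.
Subtracting: 2b = 46, so b = 23.
Check: 25² - 23² = 625 - 529 = 96 ✓

a = 25, b = 23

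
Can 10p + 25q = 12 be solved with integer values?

Step 1: Compute gcd(10, 25).
gcd(10, 25) = 5

Step 2: Check divisibility.
Does 5 divide 12? 12 = 5 x 2 + 2, so no.

By the theorem on linear Diophantine equations, 10p + 25q = 12 has integer solutions if and only if gcd(10, 25) divides 12. Since 5 does not divide 12, no solutions exist.

No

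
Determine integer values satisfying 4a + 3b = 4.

Step 1: Check solvability.
gcd(4, 3) = 1
Since 1 divides 4, solutions exist.

Step 2: Apply extended Euclidean algorithm to find gcd.
We find integers such that 4*x0 + 3*y0 = 1

Step 3: Scale the particular solution.
Multiply by 4/1 = 4:
a = 4, b = -4

Step 4: Verify.
4*(4) + 3*(-4) = 4 = 4 ✓

a = 4, b = -4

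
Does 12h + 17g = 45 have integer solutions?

Step 1: Compute gcd(12, 17).
gcd(12, 17) = 1

Step 2: Check divisibility.
Does 1 divide 45? 45 = 1 x 45, so yes.

By the theorem on linear Diophantine equations, 12h + 17g = 45 has integer solutions if and only if gcd(12, 17) divides 45. Since 1 | 45, solutions exist.

Yes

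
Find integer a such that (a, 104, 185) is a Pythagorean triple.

a² = c² - b² = 185² - 104² = 34225 - 10816 = 23409
a = sqrt(23409) = 153

153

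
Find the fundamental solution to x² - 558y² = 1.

We seek the smallest positive integers (x, y) with x² - 558y² = 1, i.e., x² = 558y² + 1.
Try successive y values:
y = 1: x² = 558·1² + 1 = 559, not a perfect square
y = 2: x² = 558·2² + 1 = 2233, not a perfect square
y = 3: x² = 558·3² + 1 = 5023, not a perfect square
... continuing the search (or via continued fractions) ...
y = 336: x² = 558·336² + 1 = 62995969, x = 7937 ✓

Verify: 7937² - 558·336² = 62995969 - 62995968 = 1 ✓

x = 7937, y = 336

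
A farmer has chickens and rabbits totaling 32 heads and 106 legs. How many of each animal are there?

Let c = chickens, r = rabbits.
Heads: c + r = 32
Legs: 2c + 4r = 106
From the first equation, c = 32 - r. Substitute:
2(32 - r) + 4r = 106
64 + 2r = 106
r = (106 - 64)/2 = 21
c = 32 - 21 = 11

Chickens: 11, Rabbits: 21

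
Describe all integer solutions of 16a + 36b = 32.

Step 1: Compute gcd(16, 36) = 4.
Since 4 divides 32, solutions exist.

Step 2: Find a particular solution using extended Euclidean algorithm.
We get a₀ = -16, b₀ = 8.
Check: 16*-16 + 36*8 = 32 = 32 ✓

Step 3: Write the general solution.
a = -16 + (36/4)t = -16 + 9t
b = 8 - (16/4)t = 8 - 4t
for any integer t.

a = -16 + 9t, b = 8 - 4t for integer t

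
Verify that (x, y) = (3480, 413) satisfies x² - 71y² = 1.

Compute x² = 3480² = 12110400
Compute 71y² = 71·413² = 71·170569 = 12110399
x² - 71y² = 12110400 - 12110399 = 1
Since this equals 1, (3480, 413) is a solution.

Yes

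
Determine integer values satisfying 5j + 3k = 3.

Step 1: Check solvability.
gcd(5, 3) = 1
Since 1 divides 3, solutions exist.

Step 2: Apply extended Euclidean algorithm to find gcd.
We find integers such that 5*x0 + 3*y0 = 1

Step 3: Scale the particular solution.
Multiply by 3/1 = 3:
j = -3, k = 6

Step 4: Verify.
5*(-3) + 3*(6) = 3 = 3 ✓

j = -3, k = 6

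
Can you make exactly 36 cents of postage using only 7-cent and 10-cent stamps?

We need non-negative x, y with 7x + 10y = 36.
gcd(7, 10) = 1 divides 36, so integer solutions exist, but checking x = 0..5 shows none with y ≥ 0.
So 36 cannot be made with non-negative stamp counts.

No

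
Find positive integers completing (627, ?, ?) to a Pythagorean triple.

We need the other leg and hypotenuse such that 627² + x² = c².
Take x = 364, c = 725: 627² + 364² = 393129 + 132496 = 525625 = 725² ✓
Triple: (627, 364, 725)

(627, 364, 725)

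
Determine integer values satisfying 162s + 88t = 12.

Step 1: Check solvability.
gcd(162, 88) = 2
Since 2 divides 12, solutions exist.

Step 2: Apply extended Euclidean algorithm to find gcd.
We find integers such that 162*x0 + 88*y0 = 2

Step 3: Scale the particular solution.
Multiply by 12/2 = 6:
s = -114, t = 210

Step 4: Verify.
162*(-114) + 88*(210) = 12 = 12 ✓

s = -114, t = 210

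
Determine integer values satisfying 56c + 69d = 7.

Step 1: Check solvability.
gcd(56, 69) = 1
Since 1 divides 7, solutions exist.

Step 2: Apply extended Euclidean algorithm to find gcd.
We find integers such that 56*x0 + 69*y0 = 1

Step 3: Scale the particular solution.
Multiply by 7/1 = 7:
c = -112, d = 91

Step 4: Verify.
56*(-112) + 69*(91) = 7 = 7 ✓

c = -112, d = 91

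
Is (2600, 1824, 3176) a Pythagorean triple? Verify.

Compute a² + b² = 2600² + 1824² = 6760000 + 3326976 = 10086976
Compute c² = 3176² = 10086976
Since 10086976 = 10086976, confirmed.

Yes, it is a Pythagorean triple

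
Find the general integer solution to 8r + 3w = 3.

Step 1: Compute gcd(8, 3) = 1.
Since 1 divides 3, solutions exist.

Step 2: Find a particular solution using extended Euclidean algorithm.
We get r₀ = -3, w₀ = 9.
Check: 8*-3 + 3*9 = 3 = 3 ✓

Step 3: Write the general solution.
r = -3 + (3/1)t = -3 + 3t
w = 9 - (8/1)t = 9 - 8t
for any integer t.

r = -3 + 3t, w = 9 - 8t for integer t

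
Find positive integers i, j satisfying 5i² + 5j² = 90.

Try small values of i and check whether (90 - 5i²)/5 is a perfect square.
i = 3: 5·3² = 45, so 5j² = 90 - 45 = 45, giving j² = 9, j = 3.
Check: 5·3² + 5·3² = 45 + 45 = 90 ✓

i = 3, j = 3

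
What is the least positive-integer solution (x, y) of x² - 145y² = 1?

We seek the smallest positive integers (x, y) with x² - 145y² = 1, i.e., x² = 145y² + 1.
Try successive y values:
y = 1: x² = 145·1² + 1 = 146, not a perfect square
y = 2: x² = 145·2² + 1 = 581, not a perfect square
y = 3: x² = 145·3² + 1 = 1306, not a perfect square
... continuing the search (or via continued fractions) ...
y = 24: x² = 145·24² + 1 = 83521, x = 289 ✓

Verify: 289² - 145·24² = 83521 - 83520 = 1 ✓

x = 289, y = 24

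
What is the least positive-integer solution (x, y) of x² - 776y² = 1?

We seek the smallest positive integers (x, y) with x² - 776y² = 1, i.e., x² = 776y² + 1.
Try successive y values:
y = 1: x² = 776·1² + 1 = 777, not a perfect square
y = 2: x² = 776·2² + 1 = 3105, not a perfect square
y = 3: x² = 776·3² + 1 = 6985, not a perfect square
... continuing the search (or via continued fractions) ...
y = 7: x² = 776·7² + 1 = 38025, x = 195 ✓

Verify: 195² - 776·7² = 38025 - 38024 = 1 ✓

x = 195, y = 7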